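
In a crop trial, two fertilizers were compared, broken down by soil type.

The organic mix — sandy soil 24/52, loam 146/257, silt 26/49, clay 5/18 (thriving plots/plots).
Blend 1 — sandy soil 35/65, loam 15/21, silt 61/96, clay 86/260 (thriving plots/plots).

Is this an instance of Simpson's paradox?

Yes

Sandy soil: the organic mix 24/52 = 46.2%, Blend 1 35/65 = 53.8% → Blend 1
Loam: the organic mix 146/257 = 56.8%, Blend 1 15/21 = 71.4% → Blend 1
Silt: the organic mix 26/49 = 53.1%, Blend 1 61/96 = 63.5% → Blend 1
Clay: the organic mix 5/18 = 27.8%, Blend 1 86/260 = 33.1% → Blend 1
Overall: the organic mix 201/376 = 53.5%, Blend 1 197/442 = 44.6% → the organic mix
Blend 1 wins each soil group but the organic mix wins overall — the comparison reverses. Blend 1's plots skew toward clay, which has a lower base rate.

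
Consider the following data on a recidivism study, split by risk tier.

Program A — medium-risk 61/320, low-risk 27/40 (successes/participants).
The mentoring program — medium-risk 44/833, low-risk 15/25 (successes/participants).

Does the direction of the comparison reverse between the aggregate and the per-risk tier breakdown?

Medium-risk: Program A 61/320 = 19.1%, the mentoring program 44/833 = 5.3% → Program A
Low-risk: Program A 27/40 = 67.5%, the mentoring program 15/25 = 60.0% → Program A
Overall: Program A 88/360 = 24.4%, the mentoring program 59/858 = 6.9% → Program A
Program A wins overall and in every risk group — no reversal.

No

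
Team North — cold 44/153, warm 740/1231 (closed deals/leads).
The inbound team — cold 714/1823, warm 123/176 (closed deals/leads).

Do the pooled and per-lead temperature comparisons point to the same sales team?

Cold: Team North 44/153 = 28.8%, the inbound team 714/1823 = 39.2% → the inbound team
Warm: Team North 740/1231 = 60.1%, the inbound team 123/176 = 69.9% → the inbound team
Overall: Team North 784/1384 = 56.6%, the inbound team 837/1999 = 41.9% → Team North
The inbound team wins each lead group but Team North wins overall — the comparison reverses. The inbound team's leads skew toward cold, which has a lower base rate.

No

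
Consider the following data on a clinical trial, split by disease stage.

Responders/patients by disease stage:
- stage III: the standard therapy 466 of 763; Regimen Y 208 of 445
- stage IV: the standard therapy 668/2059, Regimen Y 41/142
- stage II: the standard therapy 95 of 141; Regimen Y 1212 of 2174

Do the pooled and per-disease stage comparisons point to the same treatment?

No

Stage III: the standard therapy 466/763 = 61.1%, Regimen Y 208/445 = 46.7% → the standard therapy
Stage IV: the standard therapy 668/2059 = 32.4%, Regimen Y 41/142 = 28.9% → the standard therapy
Stage II: the standard therapy 95/141 = 67.4%, Regimen Y 1212/2174 = 55.7% → the standard therapy
Overall: the standard therapy 1229/2963 = 41.5%, Regimen Y 1461/2761 = 52.9% → Regimen Y
The standard therapy wins each disease group but Regimen Y wins overall — the comparison reverses. The standard therapy's patients skew toward stage IV, which has a lower base rate.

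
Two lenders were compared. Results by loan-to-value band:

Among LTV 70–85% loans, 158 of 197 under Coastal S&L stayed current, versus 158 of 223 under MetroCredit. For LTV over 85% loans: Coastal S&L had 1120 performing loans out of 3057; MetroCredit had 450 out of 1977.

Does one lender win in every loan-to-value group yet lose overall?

No

LTV 70–85%: Coastal S&L 158/197 = 80.2%, MetroCredit 158/223 = 70.9% → Coastal S&L
LTV over 85%: Coastal S&L 1120/3057 = 36.6%, MetroCredit 450/1977 = 22.8% → Coastal S&L
Overall: Coastal S&L 1278/3254 = 39.3%, MetroCredit 608/2200 = 27.6% → Coastal S&L
Coastal S&L wins overall and in every loan-to-value group — no reversal.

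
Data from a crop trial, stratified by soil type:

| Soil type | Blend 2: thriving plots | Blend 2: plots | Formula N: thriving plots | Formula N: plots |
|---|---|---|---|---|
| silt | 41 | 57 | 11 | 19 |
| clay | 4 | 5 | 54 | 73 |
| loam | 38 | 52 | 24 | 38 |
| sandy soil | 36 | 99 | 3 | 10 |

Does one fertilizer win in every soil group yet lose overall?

Silt: Blend 2 41/57 = 71.9%, Formula N 11/19 = 57.9% → Blend 2
Clay: Blend 2 4/5 = 80.0%, Formula N 54/73 = 74.0% → Blend 2
Loam: Blend 2 38/52 = 73.1%, Formula N 24/38 = 63.2% → Blend 2
Sandy soil: Blend 2 36/99 = 36.4%, Formula N 3/10 = 30.0% → Blend 2
Overall: Blend 2 119/213 = 55.9%, Formula N 92/140 = 65.7% → Formula N
Blend 2 wins each soil group but Formula N wins overall — the comparison reverses. Blend 2's plots skew toward sandy soil, which has a lower base rate.

Yes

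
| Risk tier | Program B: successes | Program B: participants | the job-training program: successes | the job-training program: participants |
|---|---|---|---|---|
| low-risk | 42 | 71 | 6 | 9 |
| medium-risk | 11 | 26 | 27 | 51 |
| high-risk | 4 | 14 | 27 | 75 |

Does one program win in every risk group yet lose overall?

Low-risk: Program B 42/71 = 59.2%, the job-training program 6/9 = 66.7% → the job-training program
Medium-risk: Program B 11/26 = 42.3%, the job-training program 27/51 = 52.9% → the job-training program
High-risk: Program B 4/14 = 28.6%, the job-training program 27/75 = 36.0% → the job-training program
Overall: Program B 57/111 = 51.4%, the job-training program 60/135 = 44.4% → Program B
The job-training program wins each risk group but Program B wins overall — the comparison reverses. The job-training program's participants skew toward high-risk, which has a lower base rate.

Yes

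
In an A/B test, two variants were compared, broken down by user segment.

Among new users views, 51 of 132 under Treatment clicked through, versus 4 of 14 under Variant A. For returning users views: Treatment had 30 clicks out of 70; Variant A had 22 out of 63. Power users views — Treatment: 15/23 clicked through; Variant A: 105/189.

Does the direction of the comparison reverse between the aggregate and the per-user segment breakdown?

New users: Treatment 51/132 = 38.6%, Variant A 4/14 = 28.6% → Treatment
Returning users: Treatment 30/70 = 42.9%, Variant A 22/63 = 34.9% → Treatment
Power users: Treatment 15/23 = 65.2%, Variant A 105/189 = 55.6% → Treatment
Overall: Treatment 96/225 = 42.7%, Variant A 131/266 = 49.2% → Variant A
Treatment wins each user group but Variant A wins overall — the comparison reverses. Treatment's views skew toward new users, which has a lower base rate.

Yes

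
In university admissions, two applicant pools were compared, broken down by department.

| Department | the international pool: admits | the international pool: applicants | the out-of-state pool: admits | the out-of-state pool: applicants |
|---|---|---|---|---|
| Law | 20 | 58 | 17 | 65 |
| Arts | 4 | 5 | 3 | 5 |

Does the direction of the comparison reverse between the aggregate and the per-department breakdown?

Law: the international pool 20/58 = 34.5%, the out-of-state pool 17/65 = 26.2% → the international pool
Arts: the international pool 4/5 = 80.0%, the out-of-state pool 3/5 = 60.0% → the international pool
Overall: the international pool 24/63 = 38.1%, the out-of-state pool 20/70 = 28.6% → the international pool
The international pool wins overall and in every department group — no reversal.

No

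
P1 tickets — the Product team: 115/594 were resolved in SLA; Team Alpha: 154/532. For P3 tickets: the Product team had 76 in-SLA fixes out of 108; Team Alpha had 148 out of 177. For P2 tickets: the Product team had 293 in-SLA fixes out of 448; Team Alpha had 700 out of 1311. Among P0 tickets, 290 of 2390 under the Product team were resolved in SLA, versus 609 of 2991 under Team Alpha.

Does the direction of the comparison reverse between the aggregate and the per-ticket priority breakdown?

P1: the Product team 115/594 = 19.4%, Team Alpha 154/532 = 28.9% → Team Alpha
P3: the Product team 76/108 = 70.4%, Team Alpha 148/177 = 83.6% → Team Alpha
P2: the Product team 293/448 = 65.4%, Team Alpha 700/1311 = 53.4% → the Product team
P0: the Product team 290/2390 = 12.1%, Team Alpha 609/2991 = 20.4% → Team Alpha
Overall: the Product team 774/3540 = 21.9%, Team Alpha 1611/5011 = 32.1% → Team Alpha
Neither sweeps: the Product team wins 1 of 4 groups, Team Alpha wins 3. Team Alpha wins overall but not every group — no Simpson reversal.

No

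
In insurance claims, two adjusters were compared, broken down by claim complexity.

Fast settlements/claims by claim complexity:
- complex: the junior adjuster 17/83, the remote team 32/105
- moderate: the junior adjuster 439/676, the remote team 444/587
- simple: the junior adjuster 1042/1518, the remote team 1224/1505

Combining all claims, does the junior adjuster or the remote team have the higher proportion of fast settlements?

the remote team

Complex: the junior adjuster 17/83 = 20.5%, the remote team 32/105 = 30.5% → the remote team
Moderate: the junior adjuster 439/676 = 64.9%, the remote team 444/587 = 75.6% → the remote team
Simple: the junior adjuster 1042/1518 = 68.6%, the remote team 1224/1505 = 81.3% → the remote team
Overall: the junior adjuster 1498/2277 = 65.8%, the remote team 1700/2197 = 77.4% → the remote team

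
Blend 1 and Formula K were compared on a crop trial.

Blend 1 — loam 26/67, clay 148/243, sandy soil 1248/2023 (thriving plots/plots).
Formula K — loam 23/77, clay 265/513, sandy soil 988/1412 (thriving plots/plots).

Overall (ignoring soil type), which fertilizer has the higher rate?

Loam: Blend 1 26/67 = 38.8%, Formula K 23/77 = 29.9% → Blend 1
Clay: Blend 1 148/243 = 60.9%, Formula K 265/513 = 51.7% → Blend 1
Sandy soil: Blend 1 1248/2023 = 61.7%, Formula K 988/1412 = 70.0% → Formula K
Overall: Blend 1 1422/2333 = 61.0%, Formula K 1276/2002 = 63.7% → Formula K
(Neither sweeps every soil group, but Formula K has the higher pooled rate.)

Formula K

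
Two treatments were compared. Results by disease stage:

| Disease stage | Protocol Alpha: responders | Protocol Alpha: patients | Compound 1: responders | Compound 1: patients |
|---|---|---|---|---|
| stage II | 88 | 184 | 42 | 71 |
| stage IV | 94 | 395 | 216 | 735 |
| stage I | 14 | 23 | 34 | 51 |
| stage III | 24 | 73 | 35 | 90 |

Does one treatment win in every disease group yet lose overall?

No

Stage II: Protocol Alpha 88/184 = 47.8%, Compound 1 42/71 = 59.2% → Compound 1
Stage IV: Protocol Alpha 94/395 = 23.8%, Compound 1 216/735 = 29.4% → Compound 1
Stage I: Protocol Alpha 14/23 = 60.9%, Compound 1 34/51 = 66.7% → Compound 1
Stage III: Protocol Alpha 24/73 = 32.9%, Compound 1 35/90 = 38.9% → Compound 1
Overall: Protocol Alpha 220/675 = 32.6%, Compound 1 327/947 = 34.5% → Compound 1
Compound 1 wins overall and in every disease group — no reversal.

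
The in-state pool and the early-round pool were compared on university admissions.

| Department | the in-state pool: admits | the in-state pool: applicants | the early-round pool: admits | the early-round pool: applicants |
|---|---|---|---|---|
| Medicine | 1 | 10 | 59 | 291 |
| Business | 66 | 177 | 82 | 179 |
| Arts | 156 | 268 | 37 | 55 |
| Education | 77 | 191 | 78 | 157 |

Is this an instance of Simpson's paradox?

Medicine: the in-state pool 1/10 = 10.0%, the early-round pool 59/291 = 20.3% → the early-round pool
Business: the in-state pool 66/177 = 37.3%, the early-round pool 82/179 = 45.8% → the early-round pool
Arts: the in-state pool 156/268 = 58.2%, the early-round pool 37/55 = 67.3% → the early-round pool
Education: the in-state pool 77/191 = 40.3%, the early-round pool 78/157 = 49.7% → the early-round pool
Overall: the in-state pool 300/646 = 46.4%, the early-round pool 256/682 = 37.5% → the in-state pool
The early-round pool wins each department group but the in-state pool wins overall — the comparison reverses. The early-round pool's applicants skew toward Medicine, which has a lower base rate.

Yes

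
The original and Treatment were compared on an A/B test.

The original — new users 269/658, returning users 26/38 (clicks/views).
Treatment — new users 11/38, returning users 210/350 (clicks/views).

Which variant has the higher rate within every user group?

the original

New users: the original 269/658 = 40.9%, Treatment 11/38 = 28.9% → the original
Returning users: the original 26/38 = 68.4%, Treatment 210/350 = 60.0% → the original
The original has the higher rate in both groups.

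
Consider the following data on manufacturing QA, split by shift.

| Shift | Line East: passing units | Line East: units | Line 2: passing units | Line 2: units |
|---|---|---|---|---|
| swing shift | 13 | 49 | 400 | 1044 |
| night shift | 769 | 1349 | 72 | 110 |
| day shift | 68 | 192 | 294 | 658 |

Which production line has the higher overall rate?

Swing shift: Line East 13/49 = 26.5%, Line 2 400/1044 = 38.3% → Line 2
Night shift: Line East 769/1349 = 57.0%, Line 2 72/110 = 65.5% → Line 2
Day shift: Line East 68/192 = 35.4%, Line 2 294/658 = 44.7% → Line 2
Overall: Line East 850/1590 = 53.5%, Line 2 766/1812 = 42.3% → Line East
(Line 2 wins every shift group but Line East wins overall — Line 2's units skew toward the low-rate swing shift group.)

Line East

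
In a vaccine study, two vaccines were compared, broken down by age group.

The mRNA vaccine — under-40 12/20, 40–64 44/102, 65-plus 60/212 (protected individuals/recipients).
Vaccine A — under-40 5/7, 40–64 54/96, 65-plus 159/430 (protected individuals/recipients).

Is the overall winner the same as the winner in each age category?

Yes

Under-40: the mRNA vaccine 12/20 = 60.0%, Vaccine A 5/7 = 71.4% → Vaccine A
40–64: the mRNA vaccine 44/102 = 43.1%, Vaccine A 54/96 = 56.2% → Vaccine A
65-plus: the mRNA vaccine 60/212 = 28.3%, Vaccine A 159/430 = 37.0% → Vaccine A
Overall: the mRNA vaccine 116/334 = 34.7%, Vaccine A 218/533 = 40.9% → Vaccine A
Vaccine A wins overall and in every age group — no reversal.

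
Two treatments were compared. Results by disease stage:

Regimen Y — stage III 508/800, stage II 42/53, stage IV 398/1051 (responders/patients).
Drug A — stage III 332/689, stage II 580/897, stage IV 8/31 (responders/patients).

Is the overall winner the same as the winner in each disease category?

No

Stage III: Regimen Y 508/800 = 63.5%, Drug A 332/689 = 48.2% → Regimen Y
Stage II: Regimen Y 42/53 = 79.2%, Drug A 580/897 = 64.7% → Regimen Y
Stage IV: Regimen Y 398/1051 = 37.9%, Drug A 8/31 = 25.8% → Regimen Y
Overall: Regimen Y 948/1904 = 49.8%, Drug A 920/1617 = 56.9% → Drug A
Regimen Y wins each disease group but Drug A wins overall — the comparison reverses. Regimen Y's patients skew toward stage IV, which has a lower base rate.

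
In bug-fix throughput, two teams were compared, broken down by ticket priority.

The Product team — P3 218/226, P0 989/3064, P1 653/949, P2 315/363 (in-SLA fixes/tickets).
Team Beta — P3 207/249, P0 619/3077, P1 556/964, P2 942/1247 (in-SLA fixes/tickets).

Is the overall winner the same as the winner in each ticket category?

Yes

P3: the Product team 218/226 = 96.5%, Team Beta 207/249 = 83.1% → the Product team
P0: the Product team 989/3064 = 32.3%, Team Beta 619/3077 = 20.1% → the Product team
P1: the Product team 653/949 = 68.8%, Team Beta 556/964 = 57.7% → the Product team
P2: the Product team 315/363 = 86.8%, Team Beta 942/1247 = 75.5% → the Product team
Overall: the Product team 2175/4602 = 47.3%, Team Beta 2324/5537 = 42.0% → the Product team
The Product team wins overall and in every ticket group — no reversal.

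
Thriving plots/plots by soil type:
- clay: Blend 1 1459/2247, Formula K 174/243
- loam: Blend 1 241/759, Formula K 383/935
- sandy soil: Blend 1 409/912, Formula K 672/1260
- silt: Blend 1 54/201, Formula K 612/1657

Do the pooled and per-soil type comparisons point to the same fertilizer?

No

Clay: Blend 1 1459/2247 = 64.9%, Formula K 174/243 = 71.6% → Formula K
Loam: Blend 1 241/759 = 31.8%, Formula K 383/935 = 41.0% → Formula K
Sandy soil: Blend 1 409/912 = 44.8%, Formula K 672/1260 = 53.3% → Formula K
Silt: Blend 1 54/201 = 26.9%, Formula K 612/1657 = 36.9% → Formula K
Overall: Blend 1 2163/4119 = 52.5%, Formula K 1841/4095 = 45.0% → Blend 1
Formula K wins each soil group but Blend 1 wins overall — the comparison reverses. Formula K's plots skew toward silt, which has a lower base rate.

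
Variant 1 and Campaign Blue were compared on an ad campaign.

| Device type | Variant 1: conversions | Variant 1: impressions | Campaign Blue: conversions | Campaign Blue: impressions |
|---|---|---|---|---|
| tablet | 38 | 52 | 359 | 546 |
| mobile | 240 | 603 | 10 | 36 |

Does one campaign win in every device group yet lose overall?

Yes

Tablet: Variant 1 38/52 = 73.1%, Campaign Blue 359/546 = 65.8% → Variant 1
Mobile: Variant 1 240/603 = 39.8%, Campaign Blue 10/36 = 27.8% → Variant 1
Overall: Variant 1 278/655 = 42.4%, Campaign Blue 369/582 = 63.4% → Campaign Blue
Variant 1 wins each device group but Campaign Blue wins overall — the comparison reverses. Variant 1's impressions skew toward mobile, which has a lower base rate.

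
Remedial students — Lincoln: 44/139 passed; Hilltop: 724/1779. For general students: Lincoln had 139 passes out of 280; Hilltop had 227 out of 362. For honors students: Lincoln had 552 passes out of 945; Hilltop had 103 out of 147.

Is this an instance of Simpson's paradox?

Yes

Remedial: Lincoln 44/139 = 31.7%, Hilltop 724/1779 = 40.7% → Hilltop
General: Lincoln 139/280 = 49.6%, Hilltop 227/362 = 62.7% → Hilltop
Honors: Lincoln 552/945 = 58.4%, Hilltop 103/147 = 70.1% → Hilltop
Overall: Lincoln 735/1364 = 53.9%, Hilltop 1054/2288 = 46.1% → Lincoln
Hilltop wins each student group but Lincoln wins overall — the comparison reverses. Hilltop's students skew toward remedial, which has a lower base rate.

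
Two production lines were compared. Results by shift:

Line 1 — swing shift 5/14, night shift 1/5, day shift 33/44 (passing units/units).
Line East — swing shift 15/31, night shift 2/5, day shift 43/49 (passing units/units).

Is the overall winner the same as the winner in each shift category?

Yes

Swing shift: Line 1 5/14 = 35.7%, Line East 15/31 = 48.4% → Line East
Night shift: Line 1 1/5 = 20.0%, Line East 2/5 = 40.0% → Line East
Day shift: Line 1 33/44 = 75.0%, Line East 43/49 = 87.8% → Line East
Overall: Line 1 39/63 = 61.9%, Line East 60/85 = 70.6% → Line East
Line East wins overall and in every shift group — no reversal.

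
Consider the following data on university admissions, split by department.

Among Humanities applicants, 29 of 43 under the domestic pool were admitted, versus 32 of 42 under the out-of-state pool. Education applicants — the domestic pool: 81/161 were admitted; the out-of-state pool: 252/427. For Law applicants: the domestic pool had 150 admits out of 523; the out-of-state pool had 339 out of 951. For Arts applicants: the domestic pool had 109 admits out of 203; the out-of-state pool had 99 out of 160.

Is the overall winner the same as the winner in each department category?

Yes

Humanities: the domestic pool 29/43 = 67.4%, the out-of-state pool 32/42 = 76.2% → the out-of-state pool
Education: the domestic pool 81/161 = 50.3%, the out-of-state pool 252/427 = 59.0% → the out-of-state pool
Law: the domestic pool 150/523 = 28.7%, the out-of-state pool 339/951 = 35.6% → the out-of-state pool
Arts: the domestic pool 109/203 = 53.7%, the out-of-state pool 99/160 = 61.9% → the out-of-state pool
Overall: the domestic pool 369/930 = 39.7%, the out-of-state pool 722/1580 = 45.7% → the out-of-state pool
The out-of-state pool wins overall and in every department group — no reversal.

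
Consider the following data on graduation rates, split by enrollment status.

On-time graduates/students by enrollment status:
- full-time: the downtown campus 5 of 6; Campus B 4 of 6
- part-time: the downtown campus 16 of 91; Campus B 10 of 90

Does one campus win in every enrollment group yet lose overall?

Full-time: the downtown campus 5/6 = 83.3%, Campus B 4/6 = 66.7% → the downtown campus
Part-time: the downtown campus 16/91 = 17.6%, Campus B 10/90 = 11.1% → the downtown campus
Overall: the downtown campus 21/97 = 21.6%, Campus B 14/96 = 14.6% → the downtown campus
The downtown campus wins overall and in every enrollment group — no reversal.

No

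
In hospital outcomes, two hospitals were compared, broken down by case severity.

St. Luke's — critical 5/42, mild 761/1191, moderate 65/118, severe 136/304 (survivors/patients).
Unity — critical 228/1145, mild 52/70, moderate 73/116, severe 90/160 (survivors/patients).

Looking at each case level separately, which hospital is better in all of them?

Critical: St. Luke's 5/42 = 11.9%, Unity 228/1145 = 19.9% → Unity
Mild: St. Luke's 761/1191 = 63.9%, Unity 52/70 = 74.3% → Unity
Moderate: St. Luke's 65/118 = 55.1%, Unity 73/116 = 62.9% → Unity
Severe: St. Luke's 136/304 = 44.7%, Unity 90/160 = 56.2% → Unity
Unity has the higher rate in all 4 groups.

Unity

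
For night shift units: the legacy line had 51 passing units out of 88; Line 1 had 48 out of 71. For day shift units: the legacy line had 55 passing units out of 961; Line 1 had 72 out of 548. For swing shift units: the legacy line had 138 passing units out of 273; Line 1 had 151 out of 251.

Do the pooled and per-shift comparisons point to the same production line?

Night shift: the legacy line 51/88 = 58.0%, Line 1 48/71 = 67.6% → Line 1
Day shift: the legacy line 55/961 = 5.7%, Line 1 72/548 = 13.1% → Line 1
Swing shift: the legacy line 138/273 = 50.5%, Line 1 151/251 = 60.2% → Line 1
Overall: the legacy line 244/1322 = 18.5%, Line 1 271/870 = 31.1% → Line 1
Line 1 wins overall and in every shift group — no reversal.

Yes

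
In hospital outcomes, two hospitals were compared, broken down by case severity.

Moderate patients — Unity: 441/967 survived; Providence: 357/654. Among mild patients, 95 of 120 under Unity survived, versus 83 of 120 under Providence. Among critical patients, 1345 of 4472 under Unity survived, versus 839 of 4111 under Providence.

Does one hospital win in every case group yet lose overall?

Moderate: Unity 441/967 = 45.6%, Providence 357/654 = 54.6% → Providence
Mild: Unity 95/120 = 79.2%, Providence 83/120 = 69.2% → Unity
Critical: Unity 1345/4472 = 30.1%, Providence 839/4111 = 20.4% → Unity
Overall: Unity 1881/5559 = 33.8%, Providence 1279/4885 = 26.2% → Unity
Neither sweeps: Unity wins 2 of 3 groups, Providence wins 1. Unity wins overall but not every group — no Simpson reversal.

No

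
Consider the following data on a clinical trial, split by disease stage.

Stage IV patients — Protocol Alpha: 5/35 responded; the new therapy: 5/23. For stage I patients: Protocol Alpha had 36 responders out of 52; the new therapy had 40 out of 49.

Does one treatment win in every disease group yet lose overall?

Stage IV: Protocol Alpha 5/35 = 14.3%, the new therapy 5/23 = 21.7% → the new therapy
Stage I: Protocol Alpha 36/52 = 69.2%, the new therapy 40/49 = 81.6% → the new therapy
Overall: Protocol Alpha 41/87 = 47.1%, the new therapy 45/72 = 62.5% → the new therapy
The new therapy wins overall and in every disease group — no reversal.

No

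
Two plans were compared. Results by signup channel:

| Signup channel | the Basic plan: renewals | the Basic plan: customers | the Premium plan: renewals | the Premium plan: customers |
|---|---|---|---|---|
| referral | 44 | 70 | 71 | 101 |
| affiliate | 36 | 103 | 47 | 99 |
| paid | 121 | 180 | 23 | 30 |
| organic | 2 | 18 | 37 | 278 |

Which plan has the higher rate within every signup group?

Referral: the Basic plan 44/70 = 62.9%, the Premium plan 71/101 = 70.3% → the Premium plan
Affiliate: the Basic plan 36/103 = 35.0%, the Premium plan 47/99 = 47.5% → the Premium plan
Paid: the Basic plan 121/180 = 67.2%, the Premium plan 23/30 = 76.7% → the Premium plan
Organic: the Basic plan 2/18 = 11.1%, the Premium plan 37/278 = 13.3% → the Premium plan
The Premium plan has the higher rate in all 4 groups.

the Premium plan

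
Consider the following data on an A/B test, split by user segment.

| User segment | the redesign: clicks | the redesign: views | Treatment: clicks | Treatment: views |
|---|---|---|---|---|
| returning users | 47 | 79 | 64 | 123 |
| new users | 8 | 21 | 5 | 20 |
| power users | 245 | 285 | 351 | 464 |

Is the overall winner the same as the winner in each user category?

Returning users: the redesign 47/79 = 59.5%, Treatment 64/123 = 52.0% → the redesign
New users: the redesign 8/21 = 38.1%, Treatment 5/20 = 25.0% → the redesign
Power users: the redesign 245/285 = 86.0%, Treatment 351/464 = 75.6% → the redesign
Overall: the redesign 300/385 = 77.9%, Treatment 420/607 = 69.2% → the redesign
The redesign wins overall and in every user group — no reversal.

Yes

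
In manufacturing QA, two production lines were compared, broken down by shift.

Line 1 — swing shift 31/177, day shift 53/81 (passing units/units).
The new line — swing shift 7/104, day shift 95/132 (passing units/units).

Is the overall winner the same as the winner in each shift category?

No

Swing shift: Line 1 31/177 = 17.5%, the new line 7/104 = 6.7% → Line 1
Day shift: Line 1 53/81 = 65.4%, the new line 95/132 = 72.0% → the new line
Overall: Line 1 84/258 = 32.6%, the new line 102/236 = 43.2% → the new line
Neither sweeps: Line 1 wins 1 of 2 groups, the new line wins 1. The new line wins overall but not every group — no Simpson reversal.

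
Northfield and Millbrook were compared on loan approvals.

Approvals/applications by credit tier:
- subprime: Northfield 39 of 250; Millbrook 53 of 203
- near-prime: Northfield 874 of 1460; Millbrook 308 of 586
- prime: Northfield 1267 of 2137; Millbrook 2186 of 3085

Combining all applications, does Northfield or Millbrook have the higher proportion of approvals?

Subprime: Northfield 39/250 = 15.6%, Millbrook 53/203 = 26.1% → Millbrook
Near-prime: Northfield 874/1460 = 59.9%, Millbrook 308/586 = 52.6% → Northfield
Prime: Northfield 1267/2137 = 59.3%, Millbrook 2186/3085 = 70.9% → Millbrook
Overall: Northfield 2180/3847 = 56.7%, Millbrook 2547/3874 = 65.7% → Millbrook
(Neither sweeps every credit group, but Millbrook has the higher pooled rate.)

Millbrook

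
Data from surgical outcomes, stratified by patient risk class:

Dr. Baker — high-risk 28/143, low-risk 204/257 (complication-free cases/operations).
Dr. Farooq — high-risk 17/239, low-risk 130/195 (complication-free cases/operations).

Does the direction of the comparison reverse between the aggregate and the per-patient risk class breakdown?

High-risk: Dr. Baker 28/143 = 19.6%, Dr. Farooq 17/239 = 7.1% → Dr. Baker
Low-risk: Dr. Baker 204/257 = 79.4%, Dr. Farooq 130/195 = 66.7% → Dr. Baker
Overall: Dr. Baker 232/400 = 58.0%, Dr. Farooq 147/434 = 33.9% → Dr. Baker
Dr. Baker wins overall and in every patient risk group — no reversal.

No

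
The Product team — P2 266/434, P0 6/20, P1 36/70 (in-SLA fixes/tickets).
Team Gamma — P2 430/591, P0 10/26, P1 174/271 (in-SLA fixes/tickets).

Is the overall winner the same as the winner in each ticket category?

Yes

P2: the Product team 266/434 = 61.3%, Team Gamma 430/591 = 72.8% → Team Gamma
P0: the Product team 6/20 = 30.0%, Team Gamma 10/26 = 38.5% → Team Gamma
P1: the Product team 36/70 = 51.4%, Team Gamma 174/271 = 64.2% → Team Gamma
Overall: the Product team 308/524 = 58.8%, Team Gamma 614/888 = 69.1% → Team Gamma
Team Gamma wins overall and in every ticket group — no reversal.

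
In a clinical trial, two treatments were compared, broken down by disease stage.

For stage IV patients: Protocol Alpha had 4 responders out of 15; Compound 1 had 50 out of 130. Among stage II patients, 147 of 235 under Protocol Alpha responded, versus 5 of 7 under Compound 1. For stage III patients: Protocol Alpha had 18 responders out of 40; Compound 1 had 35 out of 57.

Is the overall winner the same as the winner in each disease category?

No

Stage IV: Protocol Alpha 4/15 = 26.7%, Compound 1 50/130 = 38.5% → Compound 1
Stage II: Protocol Alpha 147/235 = 62.6%, Compound 1 5/7 = 71.4% → Compound 1
Stage III: Protocol Alpha 18/40 = 45.0%, Compound 1 35/57 = 61.4% → Compound 1
Overall: Protocol Alpha 169/290 = 58.3%, Compound 1 90/194 = 46.4% → Protocol Alpha
Compound 1 wins each disease group but Protocol Alpha wins overall — the comparison reverses. Compound 1's patients skew toward stage IV, which has a lower base rate.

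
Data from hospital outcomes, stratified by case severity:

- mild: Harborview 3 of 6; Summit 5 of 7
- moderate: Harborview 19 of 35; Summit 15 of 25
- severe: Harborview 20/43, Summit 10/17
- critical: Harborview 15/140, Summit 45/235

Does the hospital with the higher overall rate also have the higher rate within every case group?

Mild: Harborview 3/6 = 50.0%, Summit 5/7 = 71.4% → Summit
Moderate: Harborview 19/35 = 54.3%, Summit 15/25 = 60.0% → Summit
Severe: Harborview 20/43 = 46.5%, Summit 10/17 = 58.8% → Summit
Critical: Harborview 15/140 = 10.7%, Summit 45/235 = 19.1% → Summit
Overall: Harborview 57/224 = 25.4%, Summit 75/284 = 26.4% → Summit
Summit wins overall and in every case group — no reversal.

Yes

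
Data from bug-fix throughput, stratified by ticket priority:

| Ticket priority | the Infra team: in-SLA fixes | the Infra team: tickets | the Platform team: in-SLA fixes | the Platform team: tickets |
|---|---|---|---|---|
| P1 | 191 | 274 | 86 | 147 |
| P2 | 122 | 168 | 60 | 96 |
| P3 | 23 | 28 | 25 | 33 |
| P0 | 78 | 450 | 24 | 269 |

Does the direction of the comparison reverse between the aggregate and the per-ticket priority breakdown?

P1: the Infra team 191/274 = 69.7%, the Platform team 86/147 = 58.5% → the Infra team
P2: the Infra team 122/168 = 72.6%, the Platform team 60/96 = 62.5% → the Infra team
P3: the Infra team 23/28 = 82.1%, the Platform team 25/33 = 75.8% → the Infra team
P0: the Infra team 78/450 = 17.3%, the Platform team 24/269 = 8.9% → the Infra team
Overall: the Infra team 414/920 = 45.0%, the Platform team 195/545 = 35.8% → the Infra team
The Infra team wins overall and in every ticket group — no reversal.

No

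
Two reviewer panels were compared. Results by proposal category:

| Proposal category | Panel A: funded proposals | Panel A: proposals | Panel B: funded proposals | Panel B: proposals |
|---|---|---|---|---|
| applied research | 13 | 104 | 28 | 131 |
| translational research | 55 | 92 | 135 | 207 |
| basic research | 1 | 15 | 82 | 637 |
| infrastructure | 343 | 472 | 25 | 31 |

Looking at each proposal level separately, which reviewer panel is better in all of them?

Applied research: Panel A 13/104 = 12.5%, Panel B 28/131 = 21.4% → Panel B
Translational research: Panel A 55/92 = 59.8%, Panel B 135/207 = 65.2% → Panel B
Basic research: Panel A 1/15 = 6.7%, Panel B 82/637 = 12.9% → Panel B
Infrastructure: Panel A 343/472 = 72.7%, Panel B 25/31 = 80.6% → Panel B
Panel B has the higher rate in all 4 groups.

Panel B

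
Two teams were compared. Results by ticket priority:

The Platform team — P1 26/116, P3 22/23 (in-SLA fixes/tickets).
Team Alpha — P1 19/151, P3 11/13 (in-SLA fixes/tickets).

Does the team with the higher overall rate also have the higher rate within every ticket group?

P1: the Platform team 26/116 = 22.4%, Team Alpha 19/151 = 12.6% → the Platform team
P3: the Platform team 22/23 = 95.7%, Team Alpha 11/13 = 84.6% → the Platform team
Overall: the Platform team 48/139 = 34.5%, Team Alpha 30/164 = 18.3% → the Platform team
The Platform team wins overall and in every ticket group — no reversal.

Yes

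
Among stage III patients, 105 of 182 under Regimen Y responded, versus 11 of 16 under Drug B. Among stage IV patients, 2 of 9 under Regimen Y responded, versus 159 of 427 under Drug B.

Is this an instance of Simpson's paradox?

Yes

Stage III: Regimen Y 105/182 = 57.7%, Drug B 11/16 = 68.8% → Drug B
Stage IV: Regimen Y 2/9 = 22.2%, Drug B 159/427 = 37.2% → Drug B
Overall: Regimen Y 107/191 = 56.0%, Drug B 170/443 = 38.4% → Regimen Y
Drug B wins each disease group but Regimen Y wins overall — the comparison reverses. Drug B's patients skew toward stage IV, which has a lower base rate.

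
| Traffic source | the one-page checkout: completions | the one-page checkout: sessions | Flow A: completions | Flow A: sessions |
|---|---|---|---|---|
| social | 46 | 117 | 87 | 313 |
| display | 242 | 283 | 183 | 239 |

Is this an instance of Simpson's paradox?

No

Social: the one-page checkout 46/117 = 39.3%, Flow A 87/313 = 27.8% → the one-page checkout
Display: the one-page checkout 242/283 = 85.5%, Flow A 183/239 = 76.6% → the one-page checkout
Overall: the one-page checkout 288/400 = 72.0%, Flow A 270/552 = 48.9% → the one-page checkout
The one-page checkout wins overall and in every traffic group — no reversal.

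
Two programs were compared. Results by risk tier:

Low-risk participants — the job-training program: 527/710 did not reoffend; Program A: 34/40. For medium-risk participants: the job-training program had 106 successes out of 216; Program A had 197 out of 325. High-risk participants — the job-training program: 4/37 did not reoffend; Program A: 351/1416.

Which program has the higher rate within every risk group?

Program A

Low-risk: the job-training program 527/710 = 74.2%, Program A 34/40 = 85.0% → Program A
Medium-risk: the job-training program 106/216 = 49.1%, Program A 197/325 = 60.6% → Program A
High-risk: the job-training program 4/37 = 10.8%, Program A 351/1416 = 24.8% → Program A
Program A has the higher rate in all 3 groups.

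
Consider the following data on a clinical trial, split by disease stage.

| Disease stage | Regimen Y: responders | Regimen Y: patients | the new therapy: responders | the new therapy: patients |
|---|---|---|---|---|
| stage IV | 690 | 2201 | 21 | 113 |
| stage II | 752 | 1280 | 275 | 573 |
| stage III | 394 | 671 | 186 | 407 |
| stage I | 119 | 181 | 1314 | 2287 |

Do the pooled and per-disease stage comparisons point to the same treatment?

Stage IV: Regimen Y 690/2201 = 31.3%, the new therapy 21/113 = 18.6% → Regimen Y
Stage II: Regimen Y 752/1280 = 58.8%, the new therapy 275/573 = 48.0% → Regimen Y
Stage III: Regimen Y 394/671 = 58.7%, the new therapy 186/407 = 45.7% → Regimen Y
Stage I: Regimen Y 119/181 = 65.7%, the new therapy 1314/2287 = 57.5% → Regimen Y
Overall: Regimen Y 1955/4333 = 45.1%, the new therapy 1796/3380 = 53.1% → the new therapy
Regimen Y wins each disease group but the new therapy wins overall — the comparison reverses. Regimen Y's patients skew toward stage IV, which has a lower base rate.

No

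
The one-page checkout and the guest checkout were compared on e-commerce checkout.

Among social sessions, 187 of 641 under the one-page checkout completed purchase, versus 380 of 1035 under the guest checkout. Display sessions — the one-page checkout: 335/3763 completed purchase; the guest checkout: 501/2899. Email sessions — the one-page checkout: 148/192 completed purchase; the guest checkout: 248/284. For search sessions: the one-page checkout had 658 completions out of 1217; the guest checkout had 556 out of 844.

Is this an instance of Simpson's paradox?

No

Social: the one-page checkout 187/641 = 29.2%, the guest checkout 380/1035 = 36.7% → the guest checkout
Display: the one-page checkout 335/3763 = 8.9%, the guest checkout 501/2899 = 17.3% → the guest checkout
Email: the one-page checkout 148/192 = 77.1%, the guest checkout 248/284 = 87.3% → the guest checkout
Search: the one-page checkout 658/1217 = 54.1%, the guest checkout 556/844 = 65.9% → the guest checkout
Overall: the one-page checkout 1328/5813 = 22.8%, the guest checkout 1685/5062 = 33.3% → the guest checkout
The guest checkout wins overall and in every traffic group — no reversal.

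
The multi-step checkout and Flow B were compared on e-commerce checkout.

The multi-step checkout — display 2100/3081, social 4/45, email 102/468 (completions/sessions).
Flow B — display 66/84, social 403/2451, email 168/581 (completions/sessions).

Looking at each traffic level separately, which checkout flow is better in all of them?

Flow B

Display: the multi-step checkout 2100/3081 = 68.2%, Flow B 66/84 = 78.6% → Flow B
Social: the multi-step checkout 4/45 = 8.9%, Flow B 403/2451 = 16.4% → Flow B
Email: the multi-step checkout 102/468 = 21.8%, Flow B 168/581 = 28.9% → Flow B
Flow B has the higher rate in all 3 groups.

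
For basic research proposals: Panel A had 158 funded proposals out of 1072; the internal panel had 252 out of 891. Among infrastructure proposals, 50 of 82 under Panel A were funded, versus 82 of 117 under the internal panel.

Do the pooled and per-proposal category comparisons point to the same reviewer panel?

Basic research: Panel A 158/1072 = 14.7%, the internal panel 252/891 = 28.3% → the internal panel
Infrastructure: Panel A 50/82 = 61.0%, the internal panel 82/117 = 70.1% → the internal panel
Overall: Panel A 208/1154 = 18.0%, the internal panel 334/1008 = 33.1% → the internal panel
The internal panel wins overall and in every proposal group — no reversal.

Yes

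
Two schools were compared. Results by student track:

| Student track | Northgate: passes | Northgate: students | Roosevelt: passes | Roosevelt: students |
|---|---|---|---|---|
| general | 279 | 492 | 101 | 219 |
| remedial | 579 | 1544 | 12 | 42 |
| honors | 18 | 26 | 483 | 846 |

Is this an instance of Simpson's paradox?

General: Northgate 279/492 = 56.7%, Roosevelt 101/219 = 46.1% → Northgate
Remedial: Northgate 579/1544 = 37.5%, Roosevelt 12/42 = 28.6% → Northgate
Honors: Northgate 18/26 = 69.2%, Roosevelt 483/846 = 57.1% → Northgate
Overall: Northgate 876/2062 = 42.5%, Roosevelt 596/1107 = 53.8% → Roosevelt
Northgate wins each student group but Roosevelt wins overall — the comparison reverses. Northgate's students skew toward remedial, which has a lower base rate.

Yes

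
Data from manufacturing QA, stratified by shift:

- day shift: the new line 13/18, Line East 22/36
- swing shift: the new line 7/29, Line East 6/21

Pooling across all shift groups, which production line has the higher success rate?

Day shift: the new line 13/18 = 72.2%, Line East 22/36 = 61.1% → the new line
Swing shift: the new line 7/29 = 24.1%, Line East 6/21 = 28.6% → Line East
Overall: the new line 20/47 = 42.6%, Line East 28/57 = 49.1% → Line East
(Neither sweeps every shift group, but Line East has the higher pooled rate.)

Line East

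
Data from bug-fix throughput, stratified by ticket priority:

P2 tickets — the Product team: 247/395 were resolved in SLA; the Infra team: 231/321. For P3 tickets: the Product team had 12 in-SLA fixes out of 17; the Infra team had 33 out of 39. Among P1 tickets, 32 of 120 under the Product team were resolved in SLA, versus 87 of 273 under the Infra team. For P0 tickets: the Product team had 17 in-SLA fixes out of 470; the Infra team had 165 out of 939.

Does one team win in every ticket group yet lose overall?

No

P2: the Product team 247/395 = 62.5%, the Infra team 231/321 = 72.0% → the Infra team
P3: the Product team 12/17 = 70.6%, the Infra team 33/39 = 84.6% → the Infra team
P1: the Product team 32/120 = 26.7%, the Infra team 87/273 = 31.9% → the Infra team
P0: the Product team 17/470 = 3.6%, the Infra team 165/939 = 17.6% → the Infra team
Overall: the Product team 308/1002 = 30.7%, the Infra team 516/1572 = 32.8% → the Infra team
The Infra team wins overall and in every ticket group — no reversal.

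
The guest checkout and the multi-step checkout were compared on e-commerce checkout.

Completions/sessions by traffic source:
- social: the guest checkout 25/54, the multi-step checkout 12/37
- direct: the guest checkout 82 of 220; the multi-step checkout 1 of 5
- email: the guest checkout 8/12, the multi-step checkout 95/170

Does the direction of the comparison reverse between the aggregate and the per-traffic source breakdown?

Yes

Social: the guest checkout 25/54 = 46.3%, the multi-step checkout 12/37 = 32.4% → the guest checkout
Direct: the guest checkout 82/220 = 37.3%, the multi-step checkout 1/5 = 20.0% → the guest checkout
Email: the guest checkout 8/12 = 66.7%, the multi-step checkout 95/170 = 55.9% → the guest checkout
Overall: the guest checkout 115/286 = 40.2%, the multi-step checkout 108/212 = 50.9% → the multi-step checkout
The guest checkout wins each traffic group but the multi-step checkout wins overall — the comparison reverses. The guest checkout's sessions skew toward direct, which has a lower base rate.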